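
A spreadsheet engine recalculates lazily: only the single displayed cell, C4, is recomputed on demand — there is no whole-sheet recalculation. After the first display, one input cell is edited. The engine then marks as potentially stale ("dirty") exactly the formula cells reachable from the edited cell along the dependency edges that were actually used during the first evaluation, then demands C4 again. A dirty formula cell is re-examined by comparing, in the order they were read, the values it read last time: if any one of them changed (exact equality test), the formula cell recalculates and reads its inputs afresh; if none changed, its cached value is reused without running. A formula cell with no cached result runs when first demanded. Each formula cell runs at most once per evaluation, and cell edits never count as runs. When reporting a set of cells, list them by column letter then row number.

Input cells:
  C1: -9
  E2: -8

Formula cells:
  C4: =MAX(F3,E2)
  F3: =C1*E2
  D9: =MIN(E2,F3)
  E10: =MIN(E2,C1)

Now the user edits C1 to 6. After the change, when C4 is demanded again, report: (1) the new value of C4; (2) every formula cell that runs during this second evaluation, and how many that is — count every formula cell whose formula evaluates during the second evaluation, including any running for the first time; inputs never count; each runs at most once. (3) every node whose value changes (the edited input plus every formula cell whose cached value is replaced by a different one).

First evaluation (everything demanded from the output):
  F3 = -9 * -8 = 72
  C4 = MAX(72, -8) = 72

Propagation after the edit:
  F3: runs — C1 -9->6; result -48.
  C4: runs — F3 72->-48; result -8.

New value of C4: -8.
Formula cells that run: C4, F3 — 2 in total.
Values that change: C1, C4, F3.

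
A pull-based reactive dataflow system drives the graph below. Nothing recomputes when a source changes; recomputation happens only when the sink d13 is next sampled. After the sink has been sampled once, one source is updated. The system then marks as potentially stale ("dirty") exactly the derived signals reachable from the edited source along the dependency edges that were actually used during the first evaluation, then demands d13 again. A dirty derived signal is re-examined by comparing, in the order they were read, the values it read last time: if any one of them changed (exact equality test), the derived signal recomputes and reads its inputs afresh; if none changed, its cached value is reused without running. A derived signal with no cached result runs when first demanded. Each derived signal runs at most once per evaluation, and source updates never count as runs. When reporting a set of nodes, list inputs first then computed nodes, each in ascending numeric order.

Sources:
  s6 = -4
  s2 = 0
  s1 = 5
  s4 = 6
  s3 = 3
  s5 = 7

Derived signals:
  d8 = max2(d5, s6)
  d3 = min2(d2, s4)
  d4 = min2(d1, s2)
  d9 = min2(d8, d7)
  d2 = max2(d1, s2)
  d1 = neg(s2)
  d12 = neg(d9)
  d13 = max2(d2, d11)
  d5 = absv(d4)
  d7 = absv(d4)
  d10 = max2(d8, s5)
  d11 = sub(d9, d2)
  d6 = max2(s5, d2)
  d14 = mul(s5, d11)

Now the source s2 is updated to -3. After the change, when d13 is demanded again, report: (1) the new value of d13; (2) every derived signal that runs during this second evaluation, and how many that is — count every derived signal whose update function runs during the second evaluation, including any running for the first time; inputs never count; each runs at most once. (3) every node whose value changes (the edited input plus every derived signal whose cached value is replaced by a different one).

New value of d13: 3.
Derived signals that run: d1, d2, d4, d5, d7, d8, d9, d11, d13 — 9 in total.
Values that change: s2, d1, d2, d4, d5, d7, d8, d9, d13.

First evaluation (everything demanded from the output):
  d1 = neg(0) = 0
  d2 = max2(0, 0) = 0
  d4 = min2(0, 0) = 0
  d5 = absv(0) = 0
  d7 = absv(0) = 0
  d8 = max2(0, -4) = 0
  d9 = min2(0, 0) = 0
  d11 = sub(0, 0) = 0
  d13 = max2(0, 0) = 0

Propagation after the edit:
  d1: runs — s2 0->-3; result 3.
  d2: runs — d1 0->3; s2 0->-3; result 3.
  d4: runs — d1 0->3; s2 0->-3; result -3.
  d5: runs — d4 0->-3; result 3.
  d7: runs — d4 0->-3; result 3.
  d8: runs — d5 0->3; result 3.
  d9: runs — d8 0->3; d7 0->3; result 3.
  d11: runs — d9 0->3; d2 0->3; result 0 (same value as before).
  d13: runs — d2 0->3; result 3.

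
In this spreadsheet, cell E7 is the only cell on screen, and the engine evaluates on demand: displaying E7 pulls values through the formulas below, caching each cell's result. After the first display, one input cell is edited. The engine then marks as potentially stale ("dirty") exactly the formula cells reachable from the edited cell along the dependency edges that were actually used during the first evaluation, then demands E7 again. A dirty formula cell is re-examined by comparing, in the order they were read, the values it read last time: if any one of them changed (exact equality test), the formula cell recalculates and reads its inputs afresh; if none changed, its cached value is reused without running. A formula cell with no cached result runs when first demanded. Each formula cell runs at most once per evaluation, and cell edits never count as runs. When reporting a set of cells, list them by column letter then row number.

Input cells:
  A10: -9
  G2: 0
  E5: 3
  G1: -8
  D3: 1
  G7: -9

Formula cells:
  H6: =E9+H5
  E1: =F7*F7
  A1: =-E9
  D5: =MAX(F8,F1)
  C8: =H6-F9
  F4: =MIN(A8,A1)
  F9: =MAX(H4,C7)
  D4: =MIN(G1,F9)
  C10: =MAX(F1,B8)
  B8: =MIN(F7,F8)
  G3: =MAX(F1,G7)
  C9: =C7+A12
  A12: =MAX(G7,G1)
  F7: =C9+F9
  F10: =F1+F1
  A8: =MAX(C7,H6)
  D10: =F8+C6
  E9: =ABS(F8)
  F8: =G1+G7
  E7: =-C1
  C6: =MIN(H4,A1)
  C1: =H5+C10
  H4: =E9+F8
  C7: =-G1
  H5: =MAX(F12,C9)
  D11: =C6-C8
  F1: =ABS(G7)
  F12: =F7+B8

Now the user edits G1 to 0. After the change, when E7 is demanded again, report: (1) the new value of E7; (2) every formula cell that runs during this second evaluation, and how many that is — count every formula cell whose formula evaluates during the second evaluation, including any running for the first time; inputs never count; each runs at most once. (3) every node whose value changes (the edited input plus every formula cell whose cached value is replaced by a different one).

E7 now evaluates to -9.
Run set: A12, B8, C7, C9, C10, E9, F7, F8, F9, F12, H4 (11 run).
Changed values: A12, B8, C7, E9, F7, F8, F9, G1.
The important point: at H5 every value read last time is unchanged, so the dirty flag clears without a run.

Initial pass — values computed on the first demand:
  A12 = MAX(-9, -8) = -8
  C7 = -(-8) = 8
  C9 = 8 + -8 = 0
  F1 = ABS(-9) = 9
  F8 = -8 + -9 = -17
  E9 = ABS(-17) = 17
  H4 = 17 + -17 = 0
  F9 = MAX(0, 8) = 8
  F7 = 0 + 8 = 8
  B8 = MIN(8, -17) = -17
  C10 = MAX(9, -17) = 9
  F12 = 8 + -17 = -9
  H5 = MAX(-9, 0) = 0
  C1 = 0 + 9 = 9
  E7 = -(9) = -9

Second demand — change propagation:
  A12: re-runs because G1 -8->0; new result 0.
  C7: re-runs because G1 -8->0; new result 0.
  C9: re-runs because C7 8->0; A12 -8->0; new result 0 (unchanged).
  F8: re-runs because G1 -8->0; new result -9.
  E9: re-runs because F8 -17->-9; new result 9.
  H4: re-runs because E9 17->9; F8 -17->-9; new result 0 (unchanged).
  F9: re-runs because C7 8->0; new result 0.
  F7: re-runs because F9 8->0; new result 0.
  B8: re-runs because F7 8->0; F8 -17->-9; new result -9.
  C10: re-runs because B8 -17->-9; new result 9 (unchanged).
  F12: re-runs because F7 8->0; B8 -17->-9; new result -9 (unchanged).
  H5: re-examined; everything it read last time is the same (F12 unchanged, C9 unchanged) — cache 0 kept, no run.
  C1: re-examined; everything it read last time is the same (H5 unchanged, C10 unchanged) — cache 9 kept, no run.
  E7: re-examined; everything it read last time is the same (C1 unchanged) — cache -9 kept, no run.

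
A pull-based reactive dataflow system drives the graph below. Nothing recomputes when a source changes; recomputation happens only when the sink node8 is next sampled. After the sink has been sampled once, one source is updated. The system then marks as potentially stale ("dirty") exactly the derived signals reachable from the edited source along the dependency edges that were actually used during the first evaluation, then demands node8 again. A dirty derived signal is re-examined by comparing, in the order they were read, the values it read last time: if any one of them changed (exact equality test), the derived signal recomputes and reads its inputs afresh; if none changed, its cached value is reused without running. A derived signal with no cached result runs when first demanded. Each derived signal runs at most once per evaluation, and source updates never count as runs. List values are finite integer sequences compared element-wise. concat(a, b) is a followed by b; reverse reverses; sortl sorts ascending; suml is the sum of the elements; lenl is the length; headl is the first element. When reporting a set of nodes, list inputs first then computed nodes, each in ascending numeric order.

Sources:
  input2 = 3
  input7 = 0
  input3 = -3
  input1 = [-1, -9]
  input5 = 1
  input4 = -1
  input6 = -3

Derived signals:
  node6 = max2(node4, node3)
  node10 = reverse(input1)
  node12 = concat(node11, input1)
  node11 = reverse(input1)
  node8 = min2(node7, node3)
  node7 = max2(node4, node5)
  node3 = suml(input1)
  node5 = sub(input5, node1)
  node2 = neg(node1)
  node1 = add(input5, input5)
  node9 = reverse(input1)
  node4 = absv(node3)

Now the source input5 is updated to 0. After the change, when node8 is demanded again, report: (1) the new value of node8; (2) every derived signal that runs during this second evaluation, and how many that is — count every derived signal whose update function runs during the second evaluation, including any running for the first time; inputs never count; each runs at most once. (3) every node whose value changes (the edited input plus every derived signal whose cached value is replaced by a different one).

New value of node8: -10.
Derived signals that run: node1, node5, node7 — 3 in total.
Values that change: input5, node1, node5.
Key observation: the change is absorbed at node7 — it re-runs but produces the same value, and the output's value is unchanged.

First evaluation (everything demanded from the output):
  node1 = add(1, 1) = 2
  node3 = suml([-1, -9]) = -10
  node4 = absv(-10) = 10
  node5 = sub(1, 2) = -1
  node7 = max2(10, -1) = 10
  node8 = min2(10, -10) = -10

Propagation after the edit:
  node1: runs — input5 1->0; input5 1->0; result 0.
  node5: runs — input5 1->0; node1 2->0; result 0.
  node7: runs — node5 -1->0; result 10 (same value as before).
  node8: checked — values it read are unchanged (node7 unchanged, node3 unchanged); reused cached -10 without running.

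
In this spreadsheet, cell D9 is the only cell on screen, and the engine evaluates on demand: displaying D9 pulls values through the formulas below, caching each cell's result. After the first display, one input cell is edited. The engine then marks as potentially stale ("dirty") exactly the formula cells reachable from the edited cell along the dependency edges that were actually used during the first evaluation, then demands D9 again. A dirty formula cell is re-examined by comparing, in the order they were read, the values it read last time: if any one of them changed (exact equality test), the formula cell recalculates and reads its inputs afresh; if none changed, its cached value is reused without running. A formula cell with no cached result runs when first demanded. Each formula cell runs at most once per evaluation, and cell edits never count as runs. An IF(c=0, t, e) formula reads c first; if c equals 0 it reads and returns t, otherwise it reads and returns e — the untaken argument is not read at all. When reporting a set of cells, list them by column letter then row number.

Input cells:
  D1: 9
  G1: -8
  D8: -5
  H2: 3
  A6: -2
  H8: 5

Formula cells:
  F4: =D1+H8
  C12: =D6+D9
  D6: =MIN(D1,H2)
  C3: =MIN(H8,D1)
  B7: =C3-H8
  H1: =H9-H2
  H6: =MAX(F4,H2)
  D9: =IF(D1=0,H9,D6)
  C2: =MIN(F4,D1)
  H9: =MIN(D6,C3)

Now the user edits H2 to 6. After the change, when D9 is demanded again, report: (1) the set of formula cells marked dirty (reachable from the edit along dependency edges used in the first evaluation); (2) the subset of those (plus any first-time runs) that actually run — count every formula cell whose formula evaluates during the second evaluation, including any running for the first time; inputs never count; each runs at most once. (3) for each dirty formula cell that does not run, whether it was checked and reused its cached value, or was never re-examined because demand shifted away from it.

Dirty set: D6, D9.
Run set: D6, D9 (2 run).
All dirty formula cells ended up running.

Initial pass — values computed on the first demand:
  D6 = MIN(9, 3) = 3
  D9 = IF(D1=0: D1=9 -> else branch D6) = 3

Second demand — change propagation:
  D6: re-runs because H2 3->6; new result 6.
  D9: re-runs because D6 3->6; new result 6.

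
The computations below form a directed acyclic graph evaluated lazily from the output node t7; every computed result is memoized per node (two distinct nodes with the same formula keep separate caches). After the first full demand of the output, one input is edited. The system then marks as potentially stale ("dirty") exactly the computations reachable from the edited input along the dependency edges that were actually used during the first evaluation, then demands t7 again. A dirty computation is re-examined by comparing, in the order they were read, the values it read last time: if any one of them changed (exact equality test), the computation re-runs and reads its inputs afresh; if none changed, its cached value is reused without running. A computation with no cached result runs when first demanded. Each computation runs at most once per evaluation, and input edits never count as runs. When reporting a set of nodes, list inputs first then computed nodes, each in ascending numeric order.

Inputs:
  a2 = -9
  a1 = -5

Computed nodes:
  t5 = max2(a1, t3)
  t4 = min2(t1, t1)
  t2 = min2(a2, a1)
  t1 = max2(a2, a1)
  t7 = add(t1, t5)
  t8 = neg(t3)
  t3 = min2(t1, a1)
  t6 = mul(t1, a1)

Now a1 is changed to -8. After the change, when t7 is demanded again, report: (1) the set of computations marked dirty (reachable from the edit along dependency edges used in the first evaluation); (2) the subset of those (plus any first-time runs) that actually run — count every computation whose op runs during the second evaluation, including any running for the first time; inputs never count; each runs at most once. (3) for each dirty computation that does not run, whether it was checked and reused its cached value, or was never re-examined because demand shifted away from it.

The edit dirties: t1, t3, t5, t7.
4 computations run: t1, t3, t5, t7.
No dirty computation escaped a run.

First demand of the output computes:
  t1 = max2(-9, -5) = -5
  t3 = min2(-5, -5) = -5
  t5 = max2(-5, -5) = -5
  t7 = add(-5, -5) = -10

After the edit, cleaning proceeds:
  t1: a read changed (a1 -5->-8) — executes, giving -8.
  t3: a read changed (t1 -5->-8; a1 -5->-8) — executes, giving -8.
  t5: a read changed (a1 -5->-8; t3 -5->-8) — executes, giving -8.
  t7: a read changed (t1 -5->-8; t5 -5->-8) — executes, giving -16.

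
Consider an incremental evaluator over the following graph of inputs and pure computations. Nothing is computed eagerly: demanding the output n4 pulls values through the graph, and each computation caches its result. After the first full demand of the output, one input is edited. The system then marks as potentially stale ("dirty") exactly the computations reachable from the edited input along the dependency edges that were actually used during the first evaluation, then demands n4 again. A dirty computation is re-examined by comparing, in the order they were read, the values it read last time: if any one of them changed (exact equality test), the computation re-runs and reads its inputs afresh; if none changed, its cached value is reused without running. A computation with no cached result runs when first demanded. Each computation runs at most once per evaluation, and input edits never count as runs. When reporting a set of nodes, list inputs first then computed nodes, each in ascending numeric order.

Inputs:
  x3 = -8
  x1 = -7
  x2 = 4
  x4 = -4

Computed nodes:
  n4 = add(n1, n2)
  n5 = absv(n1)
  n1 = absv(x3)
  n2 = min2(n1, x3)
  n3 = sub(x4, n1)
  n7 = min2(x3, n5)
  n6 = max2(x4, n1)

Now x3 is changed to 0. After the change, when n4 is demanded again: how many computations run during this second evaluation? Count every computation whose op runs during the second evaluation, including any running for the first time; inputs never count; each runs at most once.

Initial pass — values computed on the first demand:
  n1 = absv(-8) = 8
  n2 = min2(8, -8) = -8
  n4 = add(8, -8) = 0

Second demand — change propagation:
  n1: re-runs because x3 -8->0; new result 0.
  n2: re-runs because n1 8->0; x3 -8->0; new result 0.
  n4: re-runs because n1 8->0; n2 -8->0; new result 0 (unchanged).

Run set: n1, n2, n4 (3 run).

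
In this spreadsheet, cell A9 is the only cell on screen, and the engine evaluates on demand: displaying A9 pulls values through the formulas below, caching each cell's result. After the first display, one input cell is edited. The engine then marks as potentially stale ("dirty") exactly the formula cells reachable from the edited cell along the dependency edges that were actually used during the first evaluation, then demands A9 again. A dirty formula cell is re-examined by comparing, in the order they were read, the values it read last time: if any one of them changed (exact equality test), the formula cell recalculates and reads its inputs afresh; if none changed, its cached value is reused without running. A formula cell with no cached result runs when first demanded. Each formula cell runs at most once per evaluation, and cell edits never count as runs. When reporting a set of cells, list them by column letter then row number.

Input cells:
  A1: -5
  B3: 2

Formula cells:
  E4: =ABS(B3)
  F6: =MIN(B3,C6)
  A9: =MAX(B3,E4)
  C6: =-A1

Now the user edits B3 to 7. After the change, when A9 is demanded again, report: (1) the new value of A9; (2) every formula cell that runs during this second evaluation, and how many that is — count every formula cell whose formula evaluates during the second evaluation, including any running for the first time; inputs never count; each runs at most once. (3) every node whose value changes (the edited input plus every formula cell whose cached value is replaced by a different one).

A9 now evaluates to 7.
Run set: A9, E4 (2 run).
Changed values: A9, B3, E4.

Initial pass — values computed on the first demand:
  E4 = ABS(2) = 2
  A9 = MAX(2, 2) = 2

Second demand — change propagation:
  E4: re-runs because B3 2->7; new result 7.
  A9: re-runs because B3 2->7; E4 2->7; new result 7.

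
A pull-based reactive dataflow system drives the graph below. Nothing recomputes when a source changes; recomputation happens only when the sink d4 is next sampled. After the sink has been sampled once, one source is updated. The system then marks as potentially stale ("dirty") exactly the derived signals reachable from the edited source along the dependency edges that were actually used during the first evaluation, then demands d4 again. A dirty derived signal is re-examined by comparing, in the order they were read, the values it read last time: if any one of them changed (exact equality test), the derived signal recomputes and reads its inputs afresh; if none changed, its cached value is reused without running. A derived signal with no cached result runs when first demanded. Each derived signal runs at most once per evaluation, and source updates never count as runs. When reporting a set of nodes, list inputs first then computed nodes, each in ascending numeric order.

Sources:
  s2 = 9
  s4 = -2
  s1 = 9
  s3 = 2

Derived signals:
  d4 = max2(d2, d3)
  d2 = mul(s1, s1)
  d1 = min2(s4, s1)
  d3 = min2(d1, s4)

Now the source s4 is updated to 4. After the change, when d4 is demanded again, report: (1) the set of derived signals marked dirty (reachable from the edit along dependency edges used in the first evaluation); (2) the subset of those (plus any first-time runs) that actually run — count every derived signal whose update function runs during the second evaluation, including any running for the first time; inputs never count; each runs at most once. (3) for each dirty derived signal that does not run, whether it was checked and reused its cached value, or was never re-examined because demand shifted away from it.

First evaluation (everything demanded from the output):
  d1 = min2(-2, 9) = -2
  d2 = mul(9, 9) = 81
  d3 = min2(-2, -2) = -2
  d4 = max2(81, -2) = 81

Propagation after the edit:
  d1: runs — s4 -2->4; result 4.
  d3: runs — d1 -2->4; s4 -2->4; result 4.
  d4: runs — d3 -2->4; result 81 (same value as before).

Marked dirty: d1, d3, d4.
Derived signals that run: d1, d3, d4 — 3 in total.
Every dirty derived signal ran.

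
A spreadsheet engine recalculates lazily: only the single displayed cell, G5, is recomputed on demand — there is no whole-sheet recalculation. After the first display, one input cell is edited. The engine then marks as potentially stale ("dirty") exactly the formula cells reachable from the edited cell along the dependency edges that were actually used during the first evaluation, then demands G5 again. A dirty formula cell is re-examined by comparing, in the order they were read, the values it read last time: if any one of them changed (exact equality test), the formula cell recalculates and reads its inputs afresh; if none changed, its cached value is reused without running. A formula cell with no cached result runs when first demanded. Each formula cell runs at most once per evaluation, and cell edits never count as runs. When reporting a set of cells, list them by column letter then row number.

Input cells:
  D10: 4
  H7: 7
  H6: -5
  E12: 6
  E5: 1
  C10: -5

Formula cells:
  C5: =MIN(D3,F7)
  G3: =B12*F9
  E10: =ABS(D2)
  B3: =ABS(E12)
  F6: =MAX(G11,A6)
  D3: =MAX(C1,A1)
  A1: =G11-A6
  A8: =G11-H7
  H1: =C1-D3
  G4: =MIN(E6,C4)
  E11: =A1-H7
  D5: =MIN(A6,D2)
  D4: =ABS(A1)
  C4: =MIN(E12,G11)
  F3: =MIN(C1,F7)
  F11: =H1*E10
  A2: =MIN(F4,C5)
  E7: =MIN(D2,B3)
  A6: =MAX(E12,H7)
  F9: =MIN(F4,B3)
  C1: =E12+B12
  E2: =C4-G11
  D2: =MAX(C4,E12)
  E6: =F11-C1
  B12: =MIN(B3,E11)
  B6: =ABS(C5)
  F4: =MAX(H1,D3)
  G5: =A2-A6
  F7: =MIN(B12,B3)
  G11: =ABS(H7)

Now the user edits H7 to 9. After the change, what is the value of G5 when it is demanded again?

New value of G5: -18.

First evaluation (everything demanded from the output):
  A6 = MAX(6, 7) = 7
  B3 = ABS(6) = 6
  G11 = ABS(7) = 7
  A1 = 7 - 7 = 0
  E11 = 0 - 7 = -7
  B12 = MIN(6, -7) = -7
  C1 = 6 + -7 = -1
  D3 = MAX(-1, 0) = 0
  F7 = MIN(-7, 6) = -7
  C5 = MIN(0, -7) = -7
  H1 = -1 - 0 = -1
  F4 = MAX(-1, 0) = 0
  A2 = MIN(0, -7) = -7
  G5 = -7 - 7 = -14

Propagation after the edit:
  A6: runs — H7 7->9; result 9.
  G11: runs — H7 7->9; result 9.
  A1: runs — G11 7->9; A6 7->9; result 0 (same value as before).
  E11: runs — H7 7->9; result -9.
  B12: runs — E11 -7->-9; result -9.
  C1: runs — B12 -7->-9; result -3.
  D3: runs — C1 -1->-3; result 0 (same value as before).
  F7: runs — B12 -7->-9; result -9.
  C5: runs — F7 -7->-9; result -9.
  H1: runs — C1 -1->-3; result -3.
  F4: runs — H1 -1->-3; result 0 (same value as before).
  A2: runs — C5 -7->-9; result -9.
  G5: runs — A2 -7->-9; A6 7->9; result -18.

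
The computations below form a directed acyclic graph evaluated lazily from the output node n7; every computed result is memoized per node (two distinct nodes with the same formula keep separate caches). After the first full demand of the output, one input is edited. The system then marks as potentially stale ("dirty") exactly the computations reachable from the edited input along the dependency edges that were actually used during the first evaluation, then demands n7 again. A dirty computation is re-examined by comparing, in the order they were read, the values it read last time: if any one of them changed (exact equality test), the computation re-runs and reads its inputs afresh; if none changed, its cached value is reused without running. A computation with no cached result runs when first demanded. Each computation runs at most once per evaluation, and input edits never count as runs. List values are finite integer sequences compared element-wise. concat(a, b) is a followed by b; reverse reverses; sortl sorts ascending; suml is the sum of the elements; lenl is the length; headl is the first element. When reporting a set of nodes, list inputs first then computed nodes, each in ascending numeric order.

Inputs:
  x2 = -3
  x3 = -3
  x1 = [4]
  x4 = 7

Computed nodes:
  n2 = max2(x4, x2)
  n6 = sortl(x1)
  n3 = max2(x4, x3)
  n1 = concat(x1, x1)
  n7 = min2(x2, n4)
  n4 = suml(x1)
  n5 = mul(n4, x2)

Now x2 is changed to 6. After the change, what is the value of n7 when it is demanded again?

Demanding n7 again yields 4.

First demand of the output computes:
  n4 = suml([4]) = 4
  n7 = min2(-3, 4) = -3

After the edit, cleaning proceeds:
  n7: a read changed (x2 -3->6) — executes, giving 4.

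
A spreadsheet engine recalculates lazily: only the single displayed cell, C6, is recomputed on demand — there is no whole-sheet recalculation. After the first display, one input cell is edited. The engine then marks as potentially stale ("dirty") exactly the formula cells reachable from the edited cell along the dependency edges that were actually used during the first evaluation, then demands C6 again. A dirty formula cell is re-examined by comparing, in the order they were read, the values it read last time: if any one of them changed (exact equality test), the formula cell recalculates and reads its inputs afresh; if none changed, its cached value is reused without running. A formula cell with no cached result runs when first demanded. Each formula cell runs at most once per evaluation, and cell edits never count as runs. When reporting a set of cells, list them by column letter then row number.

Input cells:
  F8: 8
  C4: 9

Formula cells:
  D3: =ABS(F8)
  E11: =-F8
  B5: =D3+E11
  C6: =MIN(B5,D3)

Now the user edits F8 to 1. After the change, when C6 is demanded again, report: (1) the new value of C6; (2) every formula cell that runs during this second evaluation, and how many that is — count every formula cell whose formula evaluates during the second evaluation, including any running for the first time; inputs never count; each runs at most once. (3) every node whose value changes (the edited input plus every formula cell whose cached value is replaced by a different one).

New value of C6: 0.
Formula cells that run: B5, C6, D3, E11 — 4 in total.
Values that change: D3, E11, F8.

First evaluation (everything demanded from the output):
  D3 = ABS(8) = 8
  E11 = -(8) = -8
  B5 = 8 + -8 = 0
  C6 = MIN(0, 8) = 0

Propagation after the edit:
  D3: runs — F8 8->1; result 1.
  E11: runs — F8 8->1; result -1.
  B5: runs — D3 8->1; E11 -8->-1; result 0 (same value as before).
  C6: runs — D3 8->1; result 0 (same value as before).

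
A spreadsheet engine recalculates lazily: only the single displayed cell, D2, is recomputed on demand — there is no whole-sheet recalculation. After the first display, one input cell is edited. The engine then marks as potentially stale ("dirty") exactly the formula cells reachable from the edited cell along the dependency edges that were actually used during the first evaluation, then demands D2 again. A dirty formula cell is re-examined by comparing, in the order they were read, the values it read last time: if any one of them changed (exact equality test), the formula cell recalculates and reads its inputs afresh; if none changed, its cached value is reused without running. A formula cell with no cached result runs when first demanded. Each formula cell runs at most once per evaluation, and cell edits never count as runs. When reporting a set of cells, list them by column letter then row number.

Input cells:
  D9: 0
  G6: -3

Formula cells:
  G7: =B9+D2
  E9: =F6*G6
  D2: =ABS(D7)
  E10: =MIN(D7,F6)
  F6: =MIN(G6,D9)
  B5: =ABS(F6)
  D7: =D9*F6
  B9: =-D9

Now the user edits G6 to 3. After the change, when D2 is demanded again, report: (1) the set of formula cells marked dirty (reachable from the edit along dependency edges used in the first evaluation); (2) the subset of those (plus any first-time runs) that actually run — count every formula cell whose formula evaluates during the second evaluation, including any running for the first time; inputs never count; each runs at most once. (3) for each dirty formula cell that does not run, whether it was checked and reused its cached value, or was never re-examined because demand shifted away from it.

First evaluation (everything demanded from the output):
  F6 = MIN(-3, 0) = -3
  D7 = 0 * -3 = 0
  D2 = ABS(0) = 0

Propagation after the edit:
  F6: runs — G6 -3->3; result 0.
  D7: runs — F6 -3->0; result 0 (same value as before).
  D2: checked — values it read are unchanged (D7 unchanged); reused cached 0 without running.

Key observation: the change is absorbed at D7 — it re-runs but produces the same value, and the output's value is unchanged.

Marked dirty: D2, D7, F6.
Formula cells that run: D7, F6 — 2 in total.
Checked but reused from cache: D2.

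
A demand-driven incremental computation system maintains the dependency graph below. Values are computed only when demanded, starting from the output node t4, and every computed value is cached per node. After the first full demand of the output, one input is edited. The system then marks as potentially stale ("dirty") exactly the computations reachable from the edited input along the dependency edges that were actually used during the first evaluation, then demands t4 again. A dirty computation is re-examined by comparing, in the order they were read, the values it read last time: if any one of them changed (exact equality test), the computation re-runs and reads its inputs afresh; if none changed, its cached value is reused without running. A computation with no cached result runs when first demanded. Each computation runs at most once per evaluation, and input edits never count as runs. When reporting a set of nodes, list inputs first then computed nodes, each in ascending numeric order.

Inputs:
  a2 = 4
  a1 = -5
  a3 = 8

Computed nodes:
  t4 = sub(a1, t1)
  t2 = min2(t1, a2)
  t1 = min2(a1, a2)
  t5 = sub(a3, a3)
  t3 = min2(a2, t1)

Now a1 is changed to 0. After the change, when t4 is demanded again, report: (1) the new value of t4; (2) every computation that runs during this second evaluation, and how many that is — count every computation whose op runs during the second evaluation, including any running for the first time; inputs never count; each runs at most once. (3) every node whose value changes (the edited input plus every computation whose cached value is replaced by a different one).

New value of t4: 0.
Computations that run: t1, t4 — 2 in total.
Values that change: a1, t1.

First evaluation (everything demanded from the output):
  t1 = min2(-5, 4) = -5
  t4 = sub(-5, -5) = 0

Propagation after the edit:
  t1: runs — a1 -5->0; result 0.
  t4: runs — a1 -5->0; t1 -5->0; result 0 (same value as before).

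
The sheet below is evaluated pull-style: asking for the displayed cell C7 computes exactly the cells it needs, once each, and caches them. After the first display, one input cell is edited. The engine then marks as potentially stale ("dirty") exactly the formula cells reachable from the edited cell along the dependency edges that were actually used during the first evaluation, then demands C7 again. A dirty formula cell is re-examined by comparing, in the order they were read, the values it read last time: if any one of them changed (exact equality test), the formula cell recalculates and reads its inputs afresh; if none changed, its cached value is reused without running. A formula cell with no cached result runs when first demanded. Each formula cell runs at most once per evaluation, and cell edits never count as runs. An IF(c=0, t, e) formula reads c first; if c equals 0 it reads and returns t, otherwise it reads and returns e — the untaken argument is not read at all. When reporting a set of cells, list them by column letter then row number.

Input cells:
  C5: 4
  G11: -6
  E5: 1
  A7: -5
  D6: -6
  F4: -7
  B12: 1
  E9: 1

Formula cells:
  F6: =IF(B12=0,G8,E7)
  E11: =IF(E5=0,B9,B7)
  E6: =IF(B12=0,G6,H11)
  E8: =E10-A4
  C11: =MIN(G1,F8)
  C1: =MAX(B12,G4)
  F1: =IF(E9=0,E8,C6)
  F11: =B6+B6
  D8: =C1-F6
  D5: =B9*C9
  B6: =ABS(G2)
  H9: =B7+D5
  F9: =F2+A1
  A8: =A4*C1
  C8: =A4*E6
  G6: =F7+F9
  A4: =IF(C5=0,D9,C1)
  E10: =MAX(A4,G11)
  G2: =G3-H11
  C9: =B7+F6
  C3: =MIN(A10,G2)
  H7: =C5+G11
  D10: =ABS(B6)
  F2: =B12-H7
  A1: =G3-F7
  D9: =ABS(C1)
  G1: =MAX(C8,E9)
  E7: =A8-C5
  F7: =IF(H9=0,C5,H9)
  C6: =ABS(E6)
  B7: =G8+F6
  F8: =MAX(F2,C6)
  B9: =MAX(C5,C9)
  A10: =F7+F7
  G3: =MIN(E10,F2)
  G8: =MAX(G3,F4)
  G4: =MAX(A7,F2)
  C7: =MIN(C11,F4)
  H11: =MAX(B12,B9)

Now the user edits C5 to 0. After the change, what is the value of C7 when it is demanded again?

First demand of the output computes:
  H7 = 4 + -6 = -2
  F2 = 1 - -2 = 3
  G4 = MAX(-5, 3) = 3
  C1 = MAX(1, 3) = 3
  A4 = IF(C5=0: C5=4 -> else branch C1) = 3
  A8 = 3 * 3 = 9
  E7 = 9 - 4 = 5
  E10 = MAX(3, -6) = 3
  G3 = MIN(3, 3) = 3
  G8 = MAX(3, -7) = 3
  F6 = IF(B12=0: B12=1 -> else branch E7) = 5
  B7 = 3 + 5 = 8
  C9 = 8 + 5 = 13
  B9 = MAX(4, 13) = 13
  H11 = MAX(1, 13) = 13
  E6 = IF(B12=0: B12=1 -> else branch H11) = 13
  C6 = ABS(13) = 13
  C8 = 3 * 13 = 39
  F8 = MAX(3, 13) = 13
  G1 = MAX(39, 1) = 39
  C11 = MIN(39, 13) = 13
  C7 = MIN(13, -7) = -7

After the edit, cleaning proceeds:
  H7: a read changed (C5 4->0) — executes, giving -6.
  F2: a read changed (H7 -2->-6) — executes, giving 7.
  G4: a read changed (F2 3->7) — executes, giving 7.
  C1: a read changed (G4 3->7) — executes, giving 7.
  D9: had never run; runs now, result 7.
  A4: a read changed (C5 4->0; C1 3->7) — executes, giving 7.
  A8: a read changed (A4 3->7; C1 3->7) — executes, giving 49.
  E7: a read changed (A8 9->49; C5 4->0) — executes, giving 49.
  E10: a read changed (A4 3->7) — executes, giving 7.
  G3: a read changed (E10 3->7; F2 3->7) — executes, giving 7.
  G8: a read changed (G3 3->7) — executes, giving 7.
  F6: a read changed (E7 5->49) — executes, giving 49.
  B7: a read changed (G8 3->7; F6 5->49) — executes, giving 56.
  C9: a read changed (B7 8->56; F6 5->49) — executes, giving 105.
  B9: a read changed (C5 4->0; C9 13->105) — executes, giving 105.
  H11: a read changed (B9 13->105) — executes, giving 105.
  E6: a read changed (H11 13->105) — executes, giving 105.
  C6: a read changed (E6 13->105) — executes, giving 105.
  C8: a read changed (A4 3->7; E6 13->105) — executes, giving 735.
  F8: a read changed (F2 3->7; C6 13->105) — executes, giving 105.
  G1: a read changed (C8 39->735) — executes, giving 735.
  C11: a read changed (G1 39->735; F8 13->105) — executes, giving 105.
  C7: a read changed (C11 13->105) — executes, giving -7 — identical to its old value.

Note the branch switch — D9 had no cache and runs now for the first time.

Demanding C7 again yields -7.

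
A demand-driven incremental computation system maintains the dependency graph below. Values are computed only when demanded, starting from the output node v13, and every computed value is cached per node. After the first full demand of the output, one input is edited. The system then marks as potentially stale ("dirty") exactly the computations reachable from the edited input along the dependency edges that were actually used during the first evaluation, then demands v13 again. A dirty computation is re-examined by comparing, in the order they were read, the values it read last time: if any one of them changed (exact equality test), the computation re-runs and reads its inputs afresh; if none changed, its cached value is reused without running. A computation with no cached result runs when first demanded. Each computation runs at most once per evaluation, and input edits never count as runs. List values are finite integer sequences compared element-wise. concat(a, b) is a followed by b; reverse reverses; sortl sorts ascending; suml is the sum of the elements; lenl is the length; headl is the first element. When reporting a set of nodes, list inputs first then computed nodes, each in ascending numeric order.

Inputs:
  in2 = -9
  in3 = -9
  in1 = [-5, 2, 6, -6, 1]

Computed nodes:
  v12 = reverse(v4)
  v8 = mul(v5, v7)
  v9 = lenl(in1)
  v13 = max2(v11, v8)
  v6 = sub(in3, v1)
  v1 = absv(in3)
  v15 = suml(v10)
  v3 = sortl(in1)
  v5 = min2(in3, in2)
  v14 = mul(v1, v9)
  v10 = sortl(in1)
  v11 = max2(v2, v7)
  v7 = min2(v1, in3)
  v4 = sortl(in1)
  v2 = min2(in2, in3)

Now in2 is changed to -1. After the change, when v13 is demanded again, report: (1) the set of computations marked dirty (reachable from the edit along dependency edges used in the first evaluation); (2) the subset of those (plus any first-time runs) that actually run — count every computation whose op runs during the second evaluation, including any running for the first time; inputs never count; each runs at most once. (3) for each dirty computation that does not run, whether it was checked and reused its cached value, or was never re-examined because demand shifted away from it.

Marked dirty: v2, v5, v8, v11, v13.
Computations that run: v2, v5 — 2 in total.
Checked but reused from cache: v8, v11, v13.
Key observation: the cutoff stops propagation at v8 — its inputs' values are unchanged, so it reuses its cache.

First evaluation (everything demanded from the output):
  v1 = absv(-9) = 9
  v2 = min2(-9, -9) = -9
  v5 = min2(-9, -9) = -9
  v7 = min2(9, -9) = -9
  v8 = mul(-9, -9) = 81
  v11 = max2(-9, -9) = -9
  v13 = max2(-9, 81) = 81

Propagation after the edit:
  v2: runs — in2 -9->-1; result -9 (same value as before).
  v5: runs — in2 -9->-1; result -9 (same value as before).
  v8: checked — values it read are unchanged (v5 unchanged, v7 unchanged); reused cached 81 without running.
  v11: checked — values it read are unchanged (v2 unchanged, v7 unchanged); reused cached -9 without running.
  v13: checked — values it read are unchanged (v11 unchanged, v8 unchanged); reused cached 81 without running.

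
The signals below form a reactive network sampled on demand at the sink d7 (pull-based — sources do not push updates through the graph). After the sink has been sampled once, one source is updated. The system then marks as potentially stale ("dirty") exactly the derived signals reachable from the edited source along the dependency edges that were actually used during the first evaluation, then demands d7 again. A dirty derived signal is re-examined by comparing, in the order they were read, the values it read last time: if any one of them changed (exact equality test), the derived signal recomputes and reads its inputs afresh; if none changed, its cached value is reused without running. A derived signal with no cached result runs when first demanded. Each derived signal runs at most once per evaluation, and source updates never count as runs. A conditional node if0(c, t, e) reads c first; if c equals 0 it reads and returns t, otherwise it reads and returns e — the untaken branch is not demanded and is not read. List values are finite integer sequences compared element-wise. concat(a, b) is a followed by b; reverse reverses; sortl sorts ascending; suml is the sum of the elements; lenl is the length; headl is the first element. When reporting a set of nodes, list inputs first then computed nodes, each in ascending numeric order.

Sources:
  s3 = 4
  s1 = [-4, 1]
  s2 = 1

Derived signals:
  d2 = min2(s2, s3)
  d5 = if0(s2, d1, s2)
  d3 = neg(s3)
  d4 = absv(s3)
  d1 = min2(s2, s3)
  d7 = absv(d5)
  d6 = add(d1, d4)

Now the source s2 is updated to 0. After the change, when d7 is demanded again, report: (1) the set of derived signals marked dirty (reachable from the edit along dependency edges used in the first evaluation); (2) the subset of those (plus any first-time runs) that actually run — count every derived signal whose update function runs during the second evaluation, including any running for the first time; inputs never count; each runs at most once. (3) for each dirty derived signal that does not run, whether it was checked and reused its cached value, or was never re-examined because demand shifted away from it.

Dirty set: d5, d7.
Run set: d1, d5, d7 (3 run).
All dirty derived signals ended up running.
The important point: the flipped condition pulls in fresh nodes; d1 runs for the first time.

Initial pass — values computed on the first demand:
  d5 = if0(s2=1 -> else branch s2) = 1
  d7 = absv(1) = 1

Second demand — change propagation:
  d1: newly demanded (no cache) — executes and yields 0.
  d5: re-runs because s2 1->0; s2 1->0; new result 0.
  d7: re-runs because d5 1->0; new result 0.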